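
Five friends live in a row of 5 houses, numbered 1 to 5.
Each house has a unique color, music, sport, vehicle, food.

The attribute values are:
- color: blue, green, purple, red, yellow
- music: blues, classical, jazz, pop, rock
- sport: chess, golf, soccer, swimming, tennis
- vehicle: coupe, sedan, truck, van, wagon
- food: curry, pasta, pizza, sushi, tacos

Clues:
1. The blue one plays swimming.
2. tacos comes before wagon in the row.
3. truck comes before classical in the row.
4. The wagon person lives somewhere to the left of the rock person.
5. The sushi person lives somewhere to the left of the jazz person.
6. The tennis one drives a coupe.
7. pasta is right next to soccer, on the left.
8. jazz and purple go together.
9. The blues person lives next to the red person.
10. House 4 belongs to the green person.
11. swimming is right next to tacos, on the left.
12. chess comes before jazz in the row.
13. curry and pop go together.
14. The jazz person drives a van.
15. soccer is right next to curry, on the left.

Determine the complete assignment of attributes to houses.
Solution:

House | Color | Music | Sport | Vehicle | Food
----------------------------------------------
  1   | blue | blues | swimming | truck | pasta
  2   | red | classical | soccer | sedan | tacos
  3   | yellow | pop | chess | wagon | curry
  4   | green | rock | tennis | coupe | sushi
  5   | purple | jazz | golf | van | pizza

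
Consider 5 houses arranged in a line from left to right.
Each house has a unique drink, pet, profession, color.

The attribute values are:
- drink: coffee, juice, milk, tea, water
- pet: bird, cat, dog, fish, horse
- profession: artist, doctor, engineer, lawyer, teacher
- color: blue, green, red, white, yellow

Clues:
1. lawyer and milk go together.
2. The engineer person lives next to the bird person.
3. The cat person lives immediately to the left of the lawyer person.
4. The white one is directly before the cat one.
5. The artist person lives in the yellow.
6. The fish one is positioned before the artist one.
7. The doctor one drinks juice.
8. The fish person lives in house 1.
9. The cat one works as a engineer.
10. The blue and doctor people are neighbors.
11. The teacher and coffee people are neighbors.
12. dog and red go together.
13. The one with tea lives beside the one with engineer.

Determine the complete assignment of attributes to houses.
Solution:

House | Drink | Pet | Profession | Color
----------------------------------------
  1   | tea | fish | teacher | white
  2   | coffee | cat | engineer | green
  3   | milk | bird | lawyer | blue
  4   | juice | dog | doctor | red
  5   | water | horse | artist | yellow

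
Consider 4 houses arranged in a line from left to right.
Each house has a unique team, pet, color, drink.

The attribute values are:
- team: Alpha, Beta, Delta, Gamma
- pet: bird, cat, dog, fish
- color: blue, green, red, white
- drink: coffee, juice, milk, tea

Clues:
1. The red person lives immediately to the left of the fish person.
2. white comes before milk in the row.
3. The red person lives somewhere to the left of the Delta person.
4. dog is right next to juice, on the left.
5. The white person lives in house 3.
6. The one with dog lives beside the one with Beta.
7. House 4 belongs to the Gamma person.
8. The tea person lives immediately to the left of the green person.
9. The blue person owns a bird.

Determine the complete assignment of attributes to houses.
Solution:

House | Team | Pet | Color | Drink
----------------------------------
  1   | Alpha | dog | red | tea
  2   | Beta | fish | green | juice
  3   | Delta | cat | white | coffee
  4   | Gamma | bird | blue | milk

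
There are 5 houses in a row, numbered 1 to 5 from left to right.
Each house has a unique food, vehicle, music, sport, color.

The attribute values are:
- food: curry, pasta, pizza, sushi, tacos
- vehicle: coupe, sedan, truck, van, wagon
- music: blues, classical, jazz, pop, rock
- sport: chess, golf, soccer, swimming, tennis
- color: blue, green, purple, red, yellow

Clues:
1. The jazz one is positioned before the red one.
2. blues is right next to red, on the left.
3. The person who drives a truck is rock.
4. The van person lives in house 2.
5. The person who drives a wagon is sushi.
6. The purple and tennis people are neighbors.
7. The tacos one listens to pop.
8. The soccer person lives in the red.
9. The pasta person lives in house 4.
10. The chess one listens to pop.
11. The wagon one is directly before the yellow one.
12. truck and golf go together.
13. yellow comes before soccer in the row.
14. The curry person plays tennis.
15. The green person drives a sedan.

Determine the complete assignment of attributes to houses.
Solution:

House | Food | Vehicle | Music | Sport | Color
----------------------------------------------
  1   | sushi | wagon | jazz | swimming | purple
  2   | curry | van | blues | tennis | yellow
  3   | pizza | coupe | classical | soccer | red
  4   | pasta | truck | rock | golf | blue
  5   | tacos | sedan | pop | chess | green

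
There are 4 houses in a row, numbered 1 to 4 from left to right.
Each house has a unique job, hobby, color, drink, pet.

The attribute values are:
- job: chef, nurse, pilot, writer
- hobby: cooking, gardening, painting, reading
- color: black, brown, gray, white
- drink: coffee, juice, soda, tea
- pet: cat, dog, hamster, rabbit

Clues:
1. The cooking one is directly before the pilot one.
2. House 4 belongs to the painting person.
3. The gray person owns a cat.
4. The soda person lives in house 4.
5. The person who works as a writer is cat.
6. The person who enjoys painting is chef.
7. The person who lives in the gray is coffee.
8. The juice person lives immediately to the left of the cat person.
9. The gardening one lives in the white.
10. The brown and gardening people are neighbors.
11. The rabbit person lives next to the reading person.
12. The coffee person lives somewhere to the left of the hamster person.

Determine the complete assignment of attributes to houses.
Solution:

House | Job | Hobby | Color | Drink | Pet
-----------------------------------------
  1   | nurse | cooking | brown | tea | dog
  2   | pilot | gardening | white | juice | rabbit
  3   | writer | reading | gray | coffee | cat
  4   | chef | painting | black | soda | hamster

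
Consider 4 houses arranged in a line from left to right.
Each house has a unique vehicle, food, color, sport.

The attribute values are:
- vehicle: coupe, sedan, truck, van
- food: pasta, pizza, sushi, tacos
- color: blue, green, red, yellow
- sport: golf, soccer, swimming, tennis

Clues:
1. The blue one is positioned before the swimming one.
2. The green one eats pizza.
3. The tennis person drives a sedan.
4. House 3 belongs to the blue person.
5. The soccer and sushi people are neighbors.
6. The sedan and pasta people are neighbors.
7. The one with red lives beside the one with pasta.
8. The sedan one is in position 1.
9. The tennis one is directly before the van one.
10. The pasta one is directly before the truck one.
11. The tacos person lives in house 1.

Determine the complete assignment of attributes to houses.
Solution:

House | Vehicle | Food | Color | Sport
--------------------------------------
  1   | sedan | tacos | red | tennis
  2   | van | pasta | yellow | soccer
  3   | truck | sushi | blue | golf
  4   | coupe | pizza | green | swimming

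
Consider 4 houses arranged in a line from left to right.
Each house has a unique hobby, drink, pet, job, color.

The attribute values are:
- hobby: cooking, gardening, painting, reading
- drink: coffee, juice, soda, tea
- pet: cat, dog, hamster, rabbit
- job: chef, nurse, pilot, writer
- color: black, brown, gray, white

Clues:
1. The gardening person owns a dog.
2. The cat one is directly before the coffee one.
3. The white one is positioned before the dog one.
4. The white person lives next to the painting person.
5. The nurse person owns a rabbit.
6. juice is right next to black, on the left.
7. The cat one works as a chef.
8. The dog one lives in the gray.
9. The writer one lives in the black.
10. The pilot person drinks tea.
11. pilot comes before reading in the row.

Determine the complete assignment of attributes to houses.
Solution:

House | Hobby | Drink | Pet | Job | Color
-----------------------------------------
  1   | cooking | juice | cat | chef | white
  2   | painting | coffee | hamster | writer | black
  3   | gardening | tea | dog | pilot | gray
  4   | reading | soda | rabbit | nurse | brown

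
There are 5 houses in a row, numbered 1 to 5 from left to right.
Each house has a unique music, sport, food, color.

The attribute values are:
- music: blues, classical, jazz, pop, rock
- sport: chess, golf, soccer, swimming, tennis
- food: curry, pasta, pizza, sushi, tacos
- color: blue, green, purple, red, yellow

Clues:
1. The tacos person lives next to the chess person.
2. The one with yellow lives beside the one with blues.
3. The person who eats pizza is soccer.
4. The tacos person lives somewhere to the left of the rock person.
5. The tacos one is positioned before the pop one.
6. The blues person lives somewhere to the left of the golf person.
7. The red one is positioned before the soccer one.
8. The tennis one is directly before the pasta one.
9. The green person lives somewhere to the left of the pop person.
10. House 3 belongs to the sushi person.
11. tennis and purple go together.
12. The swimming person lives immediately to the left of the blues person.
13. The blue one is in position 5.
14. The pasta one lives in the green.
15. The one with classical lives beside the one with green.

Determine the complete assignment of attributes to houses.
Solution:

House | Music | Sport | Food | Color
------------------------------------
  1   | jazz | swimming | tacos | yellow
  2   | blues | chess | curry | red
  3   | classical | tennis | sushi | purple
  4   | rock | golf | pasta | green
  5   | pop | soccer | pizza | blue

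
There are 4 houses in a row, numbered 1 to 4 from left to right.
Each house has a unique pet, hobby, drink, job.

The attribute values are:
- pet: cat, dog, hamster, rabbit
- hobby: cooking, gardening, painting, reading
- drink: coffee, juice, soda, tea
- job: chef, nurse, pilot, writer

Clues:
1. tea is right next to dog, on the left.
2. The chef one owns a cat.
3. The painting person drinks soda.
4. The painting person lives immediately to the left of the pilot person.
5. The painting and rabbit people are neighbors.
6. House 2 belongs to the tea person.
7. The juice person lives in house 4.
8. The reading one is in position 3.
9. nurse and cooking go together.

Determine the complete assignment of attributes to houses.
Solution:

House | Pet | Hobby | Drink | Job
---------------------------------
  1   | cat | painting | soda | chef
  2   | rabbit | gardening | tea | pilot
  3   | dog | reading | coffee | writer
  4   | hamster | cooking | juice | nurse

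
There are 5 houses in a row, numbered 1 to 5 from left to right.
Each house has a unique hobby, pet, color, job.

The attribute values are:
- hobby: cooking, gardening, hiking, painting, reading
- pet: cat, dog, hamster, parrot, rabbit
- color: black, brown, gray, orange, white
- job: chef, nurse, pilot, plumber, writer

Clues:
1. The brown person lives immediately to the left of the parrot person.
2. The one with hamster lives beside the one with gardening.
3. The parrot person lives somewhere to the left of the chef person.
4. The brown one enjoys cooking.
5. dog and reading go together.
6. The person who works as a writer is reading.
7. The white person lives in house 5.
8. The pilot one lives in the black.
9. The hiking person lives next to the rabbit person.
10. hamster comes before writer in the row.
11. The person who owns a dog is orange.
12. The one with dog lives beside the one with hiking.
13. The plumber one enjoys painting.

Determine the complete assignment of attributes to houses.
Solution:

House | Hobby | Pet | Color | Job
---------------------------------
  1   | cooking | hamster | brown | nurse
  2   | gardening | parrot | black | pilot
  3   | reading | dog | orange | writer
  4   | hiking | cat | gray | chef
  5   | painting | rabbit | white | plumber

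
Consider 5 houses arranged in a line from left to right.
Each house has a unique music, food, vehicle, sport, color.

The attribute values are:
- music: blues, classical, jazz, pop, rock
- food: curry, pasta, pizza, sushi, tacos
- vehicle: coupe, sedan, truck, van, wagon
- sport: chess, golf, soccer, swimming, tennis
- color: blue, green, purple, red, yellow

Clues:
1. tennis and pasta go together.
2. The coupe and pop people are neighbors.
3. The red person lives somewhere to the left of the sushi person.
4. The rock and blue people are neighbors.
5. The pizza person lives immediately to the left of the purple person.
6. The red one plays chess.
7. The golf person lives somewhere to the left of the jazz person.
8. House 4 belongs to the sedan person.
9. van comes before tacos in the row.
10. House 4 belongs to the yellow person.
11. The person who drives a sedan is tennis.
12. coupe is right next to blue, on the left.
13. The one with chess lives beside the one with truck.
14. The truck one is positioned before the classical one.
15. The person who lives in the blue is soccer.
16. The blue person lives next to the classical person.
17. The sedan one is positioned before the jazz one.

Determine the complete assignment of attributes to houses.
Solution:

House | Music | Food | Vehicle | Sport | Color
----------------------------------------------
  1   | rock | curry | coupe | chess | red
  2   | pop | pizza | truck | soccer | blue
  3   | classical | sushi | van | golf | purple
  4   | blues | pasta | sedan | tennis | yellow
  5   | jazz | tacos | wagon | swimming | green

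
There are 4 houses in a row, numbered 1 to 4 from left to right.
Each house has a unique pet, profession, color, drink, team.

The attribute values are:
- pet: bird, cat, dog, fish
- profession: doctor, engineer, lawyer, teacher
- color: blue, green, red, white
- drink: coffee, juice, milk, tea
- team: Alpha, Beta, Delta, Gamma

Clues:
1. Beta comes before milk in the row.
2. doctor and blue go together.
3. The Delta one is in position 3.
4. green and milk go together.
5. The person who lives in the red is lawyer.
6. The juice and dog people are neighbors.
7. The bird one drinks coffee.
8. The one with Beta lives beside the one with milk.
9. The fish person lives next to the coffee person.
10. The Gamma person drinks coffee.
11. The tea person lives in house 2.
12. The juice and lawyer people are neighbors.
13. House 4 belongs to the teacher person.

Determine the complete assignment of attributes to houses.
Solution:

House | Pet | Profession | Color | Drink | Team
-----------------------------------------------
  1   | cat | doctor | blue | juice | Alpha
  2   | dog | lawyer | red | tea | Beta
  3   | fish | engineer | green | milk | Delta
  4   | bird | teacher | white | coffee | Gamma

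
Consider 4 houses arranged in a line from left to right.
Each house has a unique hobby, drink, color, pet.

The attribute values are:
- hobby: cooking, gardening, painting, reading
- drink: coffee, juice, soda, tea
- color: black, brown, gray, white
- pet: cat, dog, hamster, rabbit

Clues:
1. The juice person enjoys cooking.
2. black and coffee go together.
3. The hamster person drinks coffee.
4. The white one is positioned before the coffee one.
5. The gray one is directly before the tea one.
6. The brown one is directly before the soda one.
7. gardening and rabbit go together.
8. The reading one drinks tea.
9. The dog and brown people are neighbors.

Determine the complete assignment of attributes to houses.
Solution:

House | Hobby | Drink | Color | Pet
-----------------------------------
  1   | cooking | juice | gray | dog
  2   | reading | tea | brown | cat
  3   | gardening | soda | white | rabbit
  4   | painting | coffee | black | hamster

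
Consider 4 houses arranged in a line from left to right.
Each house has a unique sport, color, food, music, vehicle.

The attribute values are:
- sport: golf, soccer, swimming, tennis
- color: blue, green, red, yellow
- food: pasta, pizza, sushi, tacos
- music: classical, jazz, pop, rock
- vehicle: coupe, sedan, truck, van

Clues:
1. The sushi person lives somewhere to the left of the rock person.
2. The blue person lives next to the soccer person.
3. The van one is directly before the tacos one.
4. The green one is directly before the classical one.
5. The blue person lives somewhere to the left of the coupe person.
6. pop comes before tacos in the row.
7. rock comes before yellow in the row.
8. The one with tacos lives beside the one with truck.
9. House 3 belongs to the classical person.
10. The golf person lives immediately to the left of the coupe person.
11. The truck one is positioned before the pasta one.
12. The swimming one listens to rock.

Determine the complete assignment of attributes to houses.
Solution:

House | Sport | Color | Food | Music | Vehicle
----------------------------------------------
  1   | tennis | red | sushi | pop | van
  2   | swimming | green | tacos | rock | sedan
  3   | golf | blue | pizza | classical | truck
  4   | soccer | yellow | pasta | jazz | coupe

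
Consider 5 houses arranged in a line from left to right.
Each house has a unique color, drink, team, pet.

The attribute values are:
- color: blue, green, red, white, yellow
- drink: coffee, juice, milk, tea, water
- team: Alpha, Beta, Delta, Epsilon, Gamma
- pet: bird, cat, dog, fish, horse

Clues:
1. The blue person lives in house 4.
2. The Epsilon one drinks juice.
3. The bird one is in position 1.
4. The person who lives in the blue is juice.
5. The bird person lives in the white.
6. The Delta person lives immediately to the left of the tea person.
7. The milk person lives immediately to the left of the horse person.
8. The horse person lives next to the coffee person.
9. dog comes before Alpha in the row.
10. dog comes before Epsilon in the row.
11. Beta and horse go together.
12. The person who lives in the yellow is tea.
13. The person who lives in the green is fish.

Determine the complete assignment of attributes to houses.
Solution:

House | Color | Drink | Team | Pet
----------------------------------
  1   | white | milk | Delta | bird
  2   | yellow | tea | Beta | horse
  3   | red | coffee | Gamma | dog
  4   | blue | juice | Epsilon | cat
  5   | green | water | Alpha | fish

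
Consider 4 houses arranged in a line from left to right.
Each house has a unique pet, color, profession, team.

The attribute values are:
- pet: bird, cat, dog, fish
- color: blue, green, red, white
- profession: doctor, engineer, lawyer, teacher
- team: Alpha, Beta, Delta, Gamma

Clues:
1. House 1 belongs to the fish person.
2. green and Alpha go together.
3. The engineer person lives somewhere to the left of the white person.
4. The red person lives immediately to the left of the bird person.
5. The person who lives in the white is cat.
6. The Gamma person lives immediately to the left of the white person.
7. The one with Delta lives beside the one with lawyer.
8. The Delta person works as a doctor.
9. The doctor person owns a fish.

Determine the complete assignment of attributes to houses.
Solution:

House | Pet | Color | Profession | Team
---------------------------------------
  1   | fish | red | doctor | Delta
  2   | bird | green | lawyer | Alpha
  3   | dog | blue | engineer | Gamma
  4   | cat | white | teacher | Beta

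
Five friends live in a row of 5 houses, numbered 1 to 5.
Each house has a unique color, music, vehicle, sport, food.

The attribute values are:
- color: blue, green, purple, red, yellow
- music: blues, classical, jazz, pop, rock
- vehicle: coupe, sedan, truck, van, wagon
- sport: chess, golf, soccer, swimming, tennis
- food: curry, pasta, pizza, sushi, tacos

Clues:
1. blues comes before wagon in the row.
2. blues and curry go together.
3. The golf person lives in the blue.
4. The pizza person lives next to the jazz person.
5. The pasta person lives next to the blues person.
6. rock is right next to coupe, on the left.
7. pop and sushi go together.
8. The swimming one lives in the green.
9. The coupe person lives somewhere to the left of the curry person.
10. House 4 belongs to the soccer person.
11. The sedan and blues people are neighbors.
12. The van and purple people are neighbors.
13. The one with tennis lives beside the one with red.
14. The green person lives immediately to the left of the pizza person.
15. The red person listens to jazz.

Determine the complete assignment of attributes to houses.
Solution:

House | Color | Music | Vehicle | Sport | Food
----------------------------------------------
  1   | green | rock | van | swimming | tacos
  2   | purple | classical | coupe | tennis | pizza
  3   | red | jazz | sedan | chess | pasta
  4   | yellow | blues | truck | soccer | curry
  5   | blue | pop | wagon | golf | sushi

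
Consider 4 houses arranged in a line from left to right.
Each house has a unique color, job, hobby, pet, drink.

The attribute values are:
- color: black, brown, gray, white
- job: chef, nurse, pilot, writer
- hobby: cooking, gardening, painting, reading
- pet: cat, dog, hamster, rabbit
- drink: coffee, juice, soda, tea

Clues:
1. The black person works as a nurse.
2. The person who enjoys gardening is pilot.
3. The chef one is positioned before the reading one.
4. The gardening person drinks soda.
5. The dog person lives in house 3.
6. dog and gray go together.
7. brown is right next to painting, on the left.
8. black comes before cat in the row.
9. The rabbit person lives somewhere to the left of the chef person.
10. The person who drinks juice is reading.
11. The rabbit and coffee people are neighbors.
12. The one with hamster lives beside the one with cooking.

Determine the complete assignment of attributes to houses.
Solution:

House | Color | Job | Hobby | Pet | Drink
-----------------------------------------
  1   | brown | pilot | gardening | rabbit | soda
  2   | black | nurse | painting | hamster | coffee
  3   | gray | chef | cooking | dog | tea
  4   | white | writer | reading | cat | juice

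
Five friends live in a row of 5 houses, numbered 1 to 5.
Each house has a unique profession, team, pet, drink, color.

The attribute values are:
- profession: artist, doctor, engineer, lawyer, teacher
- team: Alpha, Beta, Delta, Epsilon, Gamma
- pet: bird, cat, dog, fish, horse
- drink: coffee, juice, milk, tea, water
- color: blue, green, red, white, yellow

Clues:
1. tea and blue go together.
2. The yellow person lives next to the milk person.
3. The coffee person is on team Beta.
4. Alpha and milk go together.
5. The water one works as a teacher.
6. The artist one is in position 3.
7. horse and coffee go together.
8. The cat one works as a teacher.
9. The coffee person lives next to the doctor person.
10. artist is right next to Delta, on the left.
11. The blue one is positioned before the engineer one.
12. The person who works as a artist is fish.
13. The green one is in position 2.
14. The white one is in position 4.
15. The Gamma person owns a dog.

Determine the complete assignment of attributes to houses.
Solution:

House | Profession | Team | Pet | Drink | Color
-----------------------------------------------
  1   | lawyer | Beta | horse | coffee | yellow
  2   | doctor | Alpha | bird | milk | green
  3   | artist | Epsilon | fish | tea | blue
  4   | teacher | Delta | cat | water | white
  5   | engineer | Gamma | dog | juice | red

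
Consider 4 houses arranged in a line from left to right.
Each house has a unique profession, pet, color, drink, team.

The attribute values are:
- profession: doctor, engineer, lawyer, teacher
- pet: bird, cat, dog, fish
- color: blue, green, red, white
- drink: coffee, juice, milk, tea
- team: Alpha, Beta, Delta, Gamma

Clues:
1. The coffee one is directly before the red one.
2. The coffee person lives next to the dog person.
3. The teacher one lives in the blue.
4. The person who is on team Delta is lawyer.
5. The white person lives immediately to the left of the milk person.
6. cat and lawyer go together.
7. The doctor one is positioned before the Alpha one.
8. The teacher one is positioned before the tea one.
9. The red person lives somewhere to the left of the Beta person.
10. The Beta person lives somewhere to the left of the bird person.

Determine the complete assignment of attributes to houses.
Solution:

House | Profession | Pet | Color | Drink | Team
-----------------------------------------------
  1   | lawyer | cat | white | coffee | Delta
  2   | doctor | dog | red | milk | Gamma
  3   | teacher | fish | blue | juice | Beta
  4   | engineer | bird | green | tea | Alpha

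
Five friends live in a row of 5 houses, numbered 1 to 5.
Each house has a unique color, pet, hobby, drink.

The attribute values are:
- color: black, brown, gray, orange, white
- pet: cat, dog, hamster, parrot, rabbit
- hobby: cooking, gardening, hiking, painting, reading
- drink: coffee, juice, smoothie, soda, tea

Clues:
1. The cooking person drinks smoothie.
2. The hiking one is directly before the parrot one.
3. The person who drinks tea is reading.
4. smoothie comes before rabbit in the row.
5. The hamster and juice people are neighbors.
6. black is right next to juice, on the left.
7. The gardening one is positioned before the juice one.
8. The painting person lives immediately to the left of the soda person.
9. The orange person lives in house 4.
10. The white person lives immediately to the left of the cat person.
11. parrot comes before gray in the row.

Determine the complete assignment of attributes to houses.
Solution:

House | Color | Pet | Hobby | Drink
-----------------------------------
  1   | black | hamster | gardening | coffee
  2   | white | dog | painting | juice
  3   | brown | cat | hiking | soda
  4   | orange | parrot | cooking | smoothie
  5   | gray | rabbit | reading | tea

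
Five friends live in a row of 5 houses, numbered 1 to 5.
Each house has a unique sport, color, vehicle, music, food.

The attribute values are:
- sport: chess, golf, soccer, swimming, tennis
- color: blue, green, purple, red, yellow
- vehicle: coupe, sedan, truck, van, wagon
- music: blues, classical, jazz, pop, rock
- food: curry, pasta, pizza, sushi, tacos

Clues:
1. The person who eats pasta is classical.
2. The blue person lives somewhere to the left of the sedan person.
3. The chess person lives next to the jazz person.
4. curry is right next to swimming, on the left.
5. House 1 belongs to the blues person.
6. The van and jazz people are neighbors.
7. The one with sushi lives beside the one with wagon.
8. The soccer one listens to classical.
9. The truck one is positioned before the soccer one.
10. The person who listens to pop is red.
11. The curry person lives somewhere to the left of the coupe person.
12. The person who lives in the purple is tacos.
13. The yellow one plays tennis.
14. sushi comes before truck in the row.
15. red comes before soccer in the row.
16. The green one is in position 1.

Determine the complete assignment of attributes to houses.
Solution:

House | Sport | Color | Vehicle | Music | Food
----------------------------------------------
  1   | chess | green | van | blues | sushi
  2   | tennis | yellow | wagon | jazz | curry
  3   | swimming | red | truck | pop | pizza
  4   | soccer | blue | coupe | classical | pasta
  5   | golf | purple | sedan | rock | tacos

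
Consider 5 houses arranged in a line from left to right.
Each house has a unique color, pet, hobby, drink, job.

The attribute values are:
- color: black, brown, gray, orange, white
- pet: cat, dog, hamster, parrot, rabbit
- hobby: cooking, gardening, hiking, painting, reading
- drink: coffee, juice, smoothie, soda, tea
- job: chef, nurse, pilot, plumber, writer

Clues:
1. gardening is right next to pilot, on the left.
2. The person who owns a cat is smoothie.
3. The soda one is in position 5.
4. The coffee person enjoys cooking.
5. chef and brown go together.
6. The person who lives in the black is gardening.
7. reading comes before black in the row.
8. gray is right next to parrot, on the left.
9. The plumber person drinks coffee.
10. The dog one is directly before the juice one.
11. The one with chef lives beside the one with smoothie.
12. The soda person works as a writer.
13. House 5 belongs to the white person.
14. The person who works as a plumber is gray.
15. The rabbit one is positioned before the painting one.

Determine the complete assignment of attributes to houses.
Solution:

House | Color | Pet | Hobby | Drink | Job
-----------------------------------------
  1   | gray | dog | cooking | coffee | plumber
  2   | brown | parrot | reading | juice | chef
  3   | black | cat | gardening | smoothie | nurse
  4   | orange | rabbit | hiking | tea | pilot
  5   | white | hamster | painting | soda | writer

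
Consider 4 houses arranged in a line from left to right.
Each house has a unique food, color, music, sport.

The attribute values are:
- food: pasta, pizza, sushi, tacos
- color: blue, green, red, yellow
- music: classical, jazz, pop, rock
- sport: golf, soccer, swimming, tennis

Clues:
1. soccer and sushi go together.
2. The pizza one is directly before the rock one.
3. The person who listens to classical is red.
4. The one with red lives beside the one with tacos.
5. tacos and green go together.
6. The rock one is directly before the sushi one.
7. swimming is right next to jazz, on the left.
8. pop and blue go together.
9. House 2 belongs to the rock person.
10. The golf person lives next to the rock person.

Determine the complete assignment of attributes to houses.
Solution:

House | Food | Color | Music | Sport
------------------------------------
  1   | pizza | red | classical | golf
  2   | tacos | green | rock | swimming
  3   | sushi | yellow | jazz | soccer
  4   | pasta | blue | pop | tennis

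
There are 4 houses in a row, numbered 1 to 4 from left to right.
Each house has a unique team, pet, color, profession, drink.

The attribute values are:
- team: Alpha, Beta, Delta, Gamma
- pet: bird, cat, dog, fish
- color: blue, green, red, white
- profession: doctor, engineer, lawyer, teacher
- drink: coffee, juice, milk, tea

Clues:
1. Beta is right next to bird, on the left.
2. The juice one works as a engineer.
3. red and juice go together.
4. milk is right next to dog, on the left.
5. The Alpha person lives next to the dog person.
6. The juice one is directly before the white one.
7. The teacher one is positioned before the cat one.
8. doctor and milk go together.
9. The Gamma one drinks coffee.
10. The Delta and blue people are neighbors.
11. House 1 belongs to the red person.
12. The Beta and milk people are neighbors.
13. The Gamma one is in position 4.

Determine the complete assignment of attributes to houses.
Solution:

House | Team | Pet | Color | Profession | Drink
-----------------------------------------------
  1   | Beta | fish | red | engineer | juice
  2   | Alpha | bird | white | doctor | milk
  3   | Delta | dog | green | teacher | tea
  4   | Gamma | cat | blue | lawyer | coffee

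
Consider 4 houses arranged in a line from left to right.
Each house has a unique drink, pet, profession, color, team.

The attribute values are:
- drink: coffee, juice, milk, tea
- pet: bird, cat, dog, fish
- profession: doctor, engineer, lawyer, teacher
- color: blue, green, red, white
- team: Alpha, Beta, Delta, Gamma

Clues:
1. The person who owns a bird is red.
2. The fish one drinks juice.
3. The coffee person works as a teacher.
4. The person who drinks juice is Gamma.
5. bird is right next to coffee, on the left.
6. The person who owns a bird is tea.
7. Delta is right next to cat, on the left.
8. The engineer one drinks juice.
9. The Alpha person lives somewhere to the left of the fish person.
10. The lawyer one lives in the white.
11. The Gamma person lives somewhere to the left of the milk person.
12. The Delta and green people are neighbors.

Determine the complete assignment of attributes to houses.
Solution:

House | Drink | Pet | Profession | Color | Team
-----------------------------------------------
  1   | tea | bird | doctor | red | Delta
  2   | coffee | cat | teacher | green | Alpha
  3   | juice | fish | engineer | blue | Gamma
  4   | milk | dog | lawyer | white | Beta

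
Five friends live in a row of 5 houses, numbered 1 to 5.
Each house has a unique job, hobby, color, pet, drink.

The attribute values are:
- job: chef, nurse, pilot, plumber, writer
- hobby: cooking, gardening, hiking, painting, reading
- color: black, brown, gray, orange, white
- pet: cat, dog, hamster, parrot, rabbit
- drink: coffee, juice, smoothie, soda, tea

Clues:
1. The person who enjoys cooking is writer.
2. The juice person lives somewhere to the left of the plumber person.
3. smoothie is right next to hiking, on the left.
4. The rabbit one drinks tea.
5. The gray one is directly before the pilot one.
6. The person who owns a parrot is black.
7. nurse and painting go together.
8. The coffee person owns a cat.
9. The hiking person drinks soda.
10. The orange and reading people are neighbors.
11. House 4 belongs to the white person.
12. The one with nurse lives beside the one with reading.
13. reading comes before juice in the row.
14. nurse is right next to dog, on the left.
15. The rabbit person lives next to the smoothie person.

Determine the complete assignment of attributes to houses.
Solution:

House | Job | Hobby | Color | Pet | Drink
-----------------------------------------
  1   | nurse | painting | orange | rabbit | tea
  2   | chef | reading | gray | dog | smoothie
  3   | pilot | hiking | black | parrot | soda
  4   | writer | cooking | white | hamster | juice
  5   | plumber | gardening | brown | cat | coffee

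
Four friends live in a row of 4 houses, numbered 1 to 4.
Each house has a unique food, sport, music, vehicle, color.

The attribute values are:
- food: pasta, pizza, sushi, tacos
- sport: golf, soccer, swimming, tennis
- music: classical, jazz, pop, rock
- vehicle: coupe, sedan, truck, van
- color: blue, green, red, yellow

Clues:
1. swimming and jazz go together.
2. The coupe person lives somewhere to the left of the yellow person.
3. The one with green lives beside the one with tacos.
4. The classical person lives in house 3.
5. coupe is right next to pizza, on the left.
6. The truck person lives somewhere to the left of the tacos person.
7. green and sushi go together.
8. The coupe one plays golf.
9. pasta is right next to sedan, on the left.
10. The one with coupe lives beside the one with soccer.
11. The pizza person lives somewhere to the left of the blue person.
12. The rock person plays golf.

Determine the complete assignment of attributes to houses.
Solution:

House | Food | Sport | Music | Vehicle | Color
----------------------------------------------
  1   | pasta | golf | rock | coupe | red
  2   | pizza | soccer | pop | sedan | yellow
  3   | sushi | tennis | classical | truck | green
  4   | tacos | swimming | jazz | van | blue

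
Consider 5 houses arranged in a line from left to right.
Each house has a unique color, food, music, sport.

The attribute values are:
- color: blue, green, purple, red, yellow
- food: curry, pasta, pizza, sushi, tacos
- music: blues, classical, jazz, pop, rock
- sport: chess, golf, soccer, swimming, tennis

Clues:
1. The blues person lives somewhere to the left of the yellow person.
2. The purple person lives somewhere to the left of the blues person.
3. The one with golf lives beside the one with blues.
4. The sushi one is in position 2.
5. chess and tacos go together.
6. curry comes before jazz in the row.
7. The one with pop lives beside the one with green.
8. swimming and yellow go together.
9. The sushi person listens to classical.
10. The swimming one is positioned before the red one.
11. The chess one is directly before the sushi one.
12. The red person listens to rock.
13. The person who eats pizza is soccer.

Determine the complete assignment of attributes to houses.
Solution:

House | Color | Food | Music | Sport
------------------------------------
  1   | purple | tacos | pop | chess
  2   | green | sushi | classical | golf
  3   | blue | curry | blues | tennis
  4   | yellow | pasta | jazz | swimming
  5   | red | pizza | rock | soccer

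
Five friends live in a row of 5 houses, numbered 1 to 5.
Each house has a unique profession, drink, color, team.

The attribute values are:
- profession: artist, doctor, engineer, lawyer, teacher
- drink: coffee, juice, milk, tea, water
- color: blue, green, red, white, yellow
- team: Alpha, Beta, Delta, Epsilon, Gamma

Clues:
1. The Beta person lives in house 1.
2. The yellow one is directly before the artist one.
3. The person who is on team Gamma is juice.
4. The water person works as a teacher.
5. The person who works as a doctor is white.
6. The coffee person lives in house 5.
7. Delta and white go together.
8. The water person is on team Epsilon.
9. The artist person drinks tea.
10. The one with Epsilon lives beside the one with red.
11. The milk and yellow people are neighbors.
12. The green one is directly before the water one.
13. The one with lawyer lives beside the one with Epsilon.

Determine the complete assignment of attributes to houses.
Solution:

House | Profession | Drink | Color | Team
-----------------------------------------
  1   | lawyer | milk | green | Beta
  2   | teacher | water | yellow | Epsilon
  3   | artist | tea | red | Alpha
  4   | engineer | juice | blue | Gamma
  5   | doctor | coffee | white | Delta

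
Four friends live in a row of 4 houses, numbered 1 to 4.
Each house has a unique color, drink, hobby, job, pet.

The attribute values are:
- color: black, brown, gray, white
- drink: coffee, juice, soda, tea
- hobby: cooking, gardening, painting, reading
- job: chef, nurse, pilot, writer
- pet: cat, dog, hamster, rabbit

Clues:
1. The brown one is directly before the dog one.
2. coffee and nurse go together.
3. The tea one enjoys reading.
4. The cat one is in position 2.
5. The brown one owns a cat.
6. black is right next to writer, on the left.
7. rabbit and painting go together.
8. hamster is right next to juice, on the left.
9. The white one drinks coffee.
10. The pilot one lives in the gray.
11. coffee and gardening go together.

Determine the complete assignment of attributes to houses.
Solution:

House | Color | Drink | Hobby | Job | Pet
-----------------------------------------
  1   | black | tea | reading | chef | hamster
  2   | brown | juice | cooking | writer | cat
  3   | white | coffee | gardening | nurse | dog
  4   | gray | soda | painting | pilot | rabbit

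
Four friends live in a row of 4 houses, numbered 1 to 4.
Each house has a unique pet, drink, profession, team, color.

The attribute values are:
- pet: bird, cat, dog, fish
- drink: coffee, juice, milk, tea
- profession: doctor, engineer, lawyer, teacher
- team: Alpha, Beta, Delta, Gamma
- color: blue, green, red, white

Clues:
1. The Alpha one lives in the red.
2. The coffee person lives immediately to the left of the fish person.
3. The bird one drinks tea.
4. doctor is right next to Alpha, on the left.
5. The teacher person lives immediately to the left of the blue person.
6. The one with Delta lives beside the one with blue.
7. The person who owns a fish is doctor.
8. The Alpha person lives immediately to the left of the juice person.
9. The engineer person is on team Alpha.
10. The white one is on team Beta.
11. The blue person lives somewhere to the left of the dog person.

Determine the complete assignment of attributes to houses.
Solution:

House | Pet | Drink | Profession | Team | Color
-----------------------------------------------
  1   | cat | coffee | teacher | Delta | green
  2   | fish | milk | doctor | Gamma | blue
  3   | bird | tea | engineer | Alpha | red
  4   | dog | juice | lawyer | Beta | white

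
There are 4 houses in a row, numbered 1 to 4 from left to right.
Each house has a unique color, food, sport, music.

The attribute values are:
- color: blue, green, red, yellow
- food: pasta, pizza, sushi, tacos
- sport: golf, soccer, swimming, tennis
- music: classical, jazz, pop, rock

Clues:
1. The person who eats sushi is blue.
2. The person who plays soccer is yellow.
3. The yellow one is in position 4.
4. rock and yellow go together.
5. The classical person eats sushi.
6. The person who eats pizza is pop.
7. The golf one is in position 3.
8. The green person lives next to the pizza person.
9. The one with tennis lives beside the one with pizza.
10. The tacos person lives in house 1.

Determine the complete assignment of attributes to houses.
Solution:

House | Color | Food | Sport | Music
------------------------------------
  1   | green | tacos | tennis | jazz
  2   | red | pizza | swimming | pop
  3   | blue | sushi | golf | classical
  4   | yellow | pasta | soccer | rock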